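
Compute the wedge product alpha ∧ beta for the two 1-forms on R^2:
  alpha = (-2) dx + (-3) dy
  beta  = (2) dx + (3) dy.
alpha ∧ beta = 0

Distribute the wedge, using dx_i ∧ dx_j = -dx_j ∧ dx_i and dx_i ∧ dx_i = 0. For each pair (i, j) with i < j, the coefficient of dx_i ∧ dx_j in alpha ∧ beta is (alpha_i * beta_j - alpha_j * beta_i). Collecting: alpha ∧ beta = 0.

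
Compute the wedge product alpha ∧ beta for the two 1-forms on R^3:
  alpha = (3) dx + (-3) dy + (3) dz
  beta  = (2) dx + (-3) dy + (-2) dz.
alpha ∧ beta = (-3) dx ∧ dy + (-12) dx ∧ dz + (15) dy ∧ dz

Distribute the wedge, using dx_i ∧ dx_j = -dx_j ∧ dx_i and dx_i ∧ dx_i = 0. For each pair (i, j) with i < j, the coefficient of dx_i ∧ dx_j in alpha ∧ beta is (alpha_i * beta_j - alpha_j * beta_i). Collecting: alpha ∧ beta = (-3) dx ∧ dy + (-12) dx ∧ dz + (15) dy ∧ dz.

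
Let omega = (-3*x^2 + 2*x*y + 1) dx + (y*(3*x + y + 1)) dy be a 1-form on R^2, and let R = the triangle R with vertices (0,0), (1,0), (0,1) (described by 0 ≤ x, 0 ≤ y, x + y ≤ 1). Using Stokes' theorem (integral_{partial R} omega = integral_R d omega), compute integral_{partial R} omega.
integral_(partial R) omega = 1/6

Stokes: integral_partial_R omega = integral_R d omega with d omega = (∂Q/∂x - ∂P/∂y) dx ∧ dy.
  ∂Q/∂x = 3*y
  ∂P/∂y = 2*x
  integrand = ∂Q/∂x - ∂P/∂y = -2*x + 3*y.
Integrating over R: integral_0^1 integral_0^{1-x} (-2*x + 3*y) dy dx = 1/6.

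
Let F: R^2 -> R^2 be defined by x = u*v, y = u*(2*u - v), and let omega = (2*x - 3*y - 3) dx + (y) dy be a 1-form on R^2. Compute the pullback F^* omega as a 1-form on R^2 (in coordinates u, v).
F^* omega = (8*u^3 - 12*u^2*v + 6*u*v^2 - 3*v) du + (u*(-8*u^2 + 6*u*v - 3)) dv

Using F^*(f dg) = (f ∘ F) d(g ∘ F), substitute each coordinate x_i by F_i(u, v) in f_i, and replace dx_i by d F_i = (∂F_i/∂u) du + (∂F_i/∂v) dv.
  For the x component: f_1(F) = -6*u^2 + 5*u*v - 3; d F_1 = (v) du + (u) dv
  For the y component: f_2(F) = u*(2*u - v); d F_2 = (4*u - v) du + (-u) dv
Combining and collecting du, dv coefficients:
  coeff of du: 8*u^3 - 12*u^2*v + 6*u*v^2 - 3*v
  coeff of dv: u*(-8*u^2 + 6*u*v - 3)
F^* omega = (8*u^3 - 12*u^2*v + 6*u*v^2 - 3*v) du + (u*(-8*u^2 + 6*u*v - 3)) dv.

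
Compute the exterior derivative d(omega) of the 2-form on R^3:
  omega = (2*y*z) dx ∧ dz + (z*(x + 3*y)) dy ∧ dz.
d(omega) = (-z) dx ∧ dy ∧ dz

For a 2-form omega = sum_{i<j} g_{ij} dx_i ∧ dx_j, the exterior derivative is
  d(omega) = sum_{i<j} d(g_{ij}) ∧ dx_i ∧ dx_j = sum_{i<j, k} (∂g_{ij}/∂x_k) dx_k ∧ dx_i ∧ dx_j.
Expand each term, using dx_k ∧ dx_i ∧ dx_j = sgn(permutation) dx_{(a)} ∧ dx_{(b)} ∧ dx_{(c)} with (a < b < c) sorted:
  d(2*y*z) includes (∂/∂y)(2*y*z) dy = (2*z) dy, which multiplied by dx ∧ dz gives (-2*z) dx ∧ dy ∧ dz
  d(z*(x + 3*y)) includes (∂/∂x)(z*(x + 3*y)) dx = (z) dx, which multiplied by dy ∧ dz gives (z) dx ∧ dy ∧ dz
Collecting like 3-forms: d(omega) = (-z) dx ∧ dy ∧ dz.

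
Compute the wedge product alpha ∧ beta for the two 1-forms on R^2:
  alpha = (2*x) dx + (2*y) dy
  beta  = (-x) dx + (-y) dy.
alpha ∧ beta = 0

Distribute the wedge, using dx_i ∧ dx_j = -dx_j ∧ dx_i and dx_i ∧ dx_i = 0. For each pair (i, j) with i < j, the coefficient of dx_i ∧ dx_j in alpha ∧ beta is (alpha_i * beta_j - alpha_j * beta_i). Collecting: alpha ∧ beta = 0.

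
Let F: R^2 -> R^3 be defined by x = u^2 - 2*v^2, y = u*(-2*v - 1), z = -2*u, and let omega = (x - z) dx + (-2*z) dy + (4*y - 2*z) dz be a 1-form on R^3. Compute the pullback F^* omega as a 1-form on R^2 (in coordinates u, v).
F^* omega = (2*u*(u^2 + 2*u - 2*v^2 + 4*v - 2)) du + (-4*u^2*v - 8*u^2 - 8*u*v + 8*v^3) dv

Using F^*(f dg) = (f ∘ F) d(g ∘ F), substitute each coordinate x_i by F_i(u, v) in f_i, and replace dx_i by d F_i = (∂F_i/∂u) du + (∂F_i/∂v) dv.
  For the x component: f_1(F) = u^2 + 2*u - 2*v^2; d F_1 = (2*u) du + (-4*v) dv
  For the y component: f_2(F) = 4*u; d F_2 = (-2*v - 1) du + (-2*u) dv
  For the z component: f_3(F) = -8*u*v; d F_3 = (-2) du + (0) dv
Combining and collecting du, dv coefficients:
  coeff of du: 2*u*(u^2 + 2*u - 2*v^2 + 4*v - 2)
  coeff of dv: -4*u^2*v - 8*u^2 - 8*u*v + 8*v^3
F^* omega = (2*u*(u^2 + 2*u - 2*v^2 + 4*v - 2)) du + (-4*u^2*v - 8*u^2 - 8*u*v + 8*v^3) dv.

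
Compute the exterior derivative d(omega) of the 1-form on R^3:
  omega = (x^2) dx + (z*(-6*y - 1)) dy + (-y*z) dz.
d(omega) = (6*y - z + 1) dy ∧ dz

For a 1-form omega = sum_i f_i dx_i, the exterior derivative is
  d(omega) = sum_{i < j} (∂f_j/∂x_i - ∂f_i/∂x_j) dx_i ∧ dx_j.
  coefficient of dy ∧ dz: ∂f_3/∂y - ∂f_2/∂z = ∂(-y*z)/∂y - ∂(z*(-6*y - 1))/∂z = 6*y - z + 1
Assembling: d(omega) = (6*y - z + 1) dy ∧ dz.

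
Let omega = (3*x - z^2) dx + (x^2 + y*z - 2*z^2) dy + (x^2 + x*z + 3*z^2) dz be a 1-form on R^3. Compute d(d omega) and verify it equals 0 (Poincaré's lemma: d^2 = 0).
d(d omega) = 0

Step 1: d omega = sum_{i<j} (∂f_j/∂x_i - ∂f_i/∂x_j) dx_i ∧ dx_j:
  coeff of dx ∧ dy: 2*x
  coeff of dx ∧ dz: 2*x + 3*z
  coeff of dy ∧ dz: -y + 4*z
Step 2: Apply d again to each 2-form coefficient. The only possible 3-form in R^3 is dx ∧ dy ∧ dz, with coefficient
  ∂(coeff of dy∧dz)/∂x - ∂(coeff of dx∧dz)/∂y + ∂(coeff of dx∧dy)/∂z
  = ∂/∂x (-y + 4*z) - ∂/∂y (2*x + 3*z) + ∂/∂z (2*x).
Each of these terms simplifies to sums of mixed partials that cancel in pairs. The result is 0 (by equality of mixed partials for smooth functions — Schwarz / Clairaut).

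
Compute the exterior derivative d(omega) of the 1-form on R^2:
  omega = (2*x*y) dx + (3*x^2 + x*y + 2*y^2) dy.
d(omega) = (4*x + y) dx ∧ dy

For a 1-form omega = sum_i f_i dx_i, the exterior derivative is
  d(omega) = sum_{i < j} (∂f_j/∂x_i - ∂f_i/∂x_j) dx_i ∧ dx_j.
  coefficient of dx ∧ dy: ∂f_2/∂x - ∂f_1/∂y = ∂(3*x^2 + x*y + 2*y^2)/∂x - ∂(2*x*y)/∂y = 4*x + y
Assembling: d(omega) = (4*x + y) dx ∧ dy.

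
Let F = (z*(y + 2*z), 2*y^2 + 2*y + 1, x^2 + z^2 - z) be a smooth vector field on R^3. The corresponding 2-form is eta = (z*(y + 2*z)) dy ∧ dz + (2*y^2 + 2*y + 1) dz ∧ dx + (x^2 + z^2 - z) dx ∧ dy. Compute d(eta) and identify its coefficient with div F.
d(eta) = (4*y + 2*z + 1) dx ∧ dy ∧ dz; div F = 4*y + 2*z + 1

For a 2-form in R^3 of the form above, applying d gives a 3-form with coefficient ∂P/∂x + ∂Q/∂y + ∂R/∂z:
  ∂P/∂x = 0
  ∂Q/∂y = 4*y + 2
  ∂R/∂z = 2*z - 1
Sum = 4*y + 2*z + 1, which is exactly div F.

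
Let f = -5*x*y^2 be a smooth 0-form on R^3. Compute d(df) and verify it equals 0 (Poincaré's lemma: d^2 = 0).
d(df) = 0

Step 1: df = sum_i (∂f/∂x_i) dx_i = (-5*y^2) dx + (-10*x*y) dy + (0) dz.
Step 2: Apply d again. Using the 1-form formula, the coefficient of dx ∧ dy in d(df) is ∂^2 f/∂x ∂y - ∂^2 f/∂y ∂x = (-10*y) - (-10*y) = 0 (equality of mixed partials for smooth f).
Similarly for dx ∧ dz and dy ∧ dz — all coefficients vanish. So d(df) = 0.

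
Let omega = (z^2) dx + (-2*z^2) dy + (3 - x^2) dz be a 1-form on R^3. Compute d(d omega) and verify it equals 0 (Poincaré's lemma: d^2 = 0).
d(d omega) = 0

Step 1: d omega = sum_{i<j} (∂f_j/∂x_i - ∂f_i/∂x_j) dx_i ∧ dx_j:
  coeff of dx ∧ dy: 0
  coeff of dx ∧ dz: -2*x - 2*z
  coeff of dy ∧ dz: 4*z
Step 2: Apply d again to each 2-form coefficient. The only possible 3-form in R^3 is dx ∧ dy ∧ dz, with coefficient
  ∂(coeff of dy∧dz)/∂x - ∂(coeff of dx∧dz)/∂y + ∂(coeff of dx∧dy)/∂z
  = ∂/∂x (4*z) - ∂/∂y (-2*x - 2*z) + ∂/∂z (0).
Each of these terms simplifies to sums of mixed partials that cancel in pairs. The result is 0 (by equality of mixed partials for smooth functions — Schwarz / Clairaut).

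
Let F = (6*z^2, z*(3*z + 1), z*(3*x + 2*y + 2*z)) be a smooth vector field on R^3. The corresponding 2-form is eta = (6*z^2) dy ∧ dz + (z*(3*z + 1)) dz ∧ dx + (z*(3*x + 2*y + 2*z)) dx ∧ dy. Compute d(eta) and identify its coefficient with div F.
d(eta) = (3*x + 2*y + 4*z) dx ∧ dy ∧ dz; div F = 3*x + 2*y + 4*z

For a 2-form in R^3 of the form above, applying d gives a 3-form with coefficient ∂P/∂x + ∂Q/∂y + ∂R/∂z:
  ∂P/∂x = 0
  ∂Q/∂y = 0
  ∂R/∂z = 3*x + 2*y + 4*z
Sum = 3*x + 2*y + 4*z, which is exactly div F.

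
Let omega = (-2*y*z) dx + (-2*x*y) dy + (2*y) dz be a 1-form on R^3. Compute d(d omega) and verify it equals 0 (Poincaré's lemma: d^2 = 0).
d(d omega) = 0

Step 1: d omega = sum_{i<j} (∂f_j/∂x_i - ∂f_i/∂x_j) dx_i ∧ dx_j:
  coeff of dx ∧ dy: -2*y + 2*z
  coeff of dx ∧ dz: 2*y
  coeff of dy ∧ dz: 2
Step 2: Apply d again to each 2-form coefficient. The only possible 3-form in R^3 is dx ∧ dy ∧ dz, with coefficient
  ∂(coeff of dy∧dz)/∂x - ∂(coeff of dx∧dz)/∂y + ∂(coeff of dx∧dy)/∂z
  = ∂/∂x (2) - ∂/∂y (2*y) + ∂/∂z (-2*y + 2*z).
Each of these terms simplifies to sums of mixed partials that cancel in pairs. The result is 0 (by equality of mixed partials for smooth functions — Schwarz / Clairaut).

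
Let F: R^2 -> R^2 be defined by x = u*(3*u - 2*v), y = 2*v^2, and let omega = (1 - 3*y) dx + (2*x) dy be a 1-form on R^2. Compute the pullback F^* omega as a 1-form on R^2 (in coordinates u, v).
F^* omega = (-36*u*v^2 + 6*u + 12*v^3 - 2*v) du + (2*u*(12*u*v - 2*v^2 - 1)) dv

Using F^*(f dg) = (f ∘ F) d(g ∘ F), substitute each coordinate x_i by F_i(u, v) in f_i, and replace dx_i by d F_i = (∂F_i/∂u) du + (∂F_i/∂v) dv.
  For the x component: f_1(F) = 1 - 6*v^2; d F_1 = (6*u - 2*v) du + (-2*u) dv
  For the y component: f_2(F) = 2*u*(3*u - 2*v); d F_2 = (0) du + (4*v) dv
Combining and collecting du, dv coefficients:
  coeff of du: -36*u*v^2 + 6*u + 12*v^3 - 2*v
  coeff of dv: 2*u*(12*u*v - 2*v^2 - 1)
F^* omega = (-36*u*v^2 + 6*u + 12*v^3 - 2*v) du + (2*u*(12*u*v - 2*v^2 - 1)) dv.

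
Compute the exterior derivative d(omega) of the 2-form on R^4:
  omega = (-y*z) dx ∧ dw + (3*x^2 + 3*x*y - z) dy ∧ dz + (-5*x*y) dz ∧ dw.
d(omega) = (z) dx ∧ dy ∧ dw + (-4*y) dx ∧ dz ∧ dw + (6*x + 3*y) dx ∧ dy ∧ dz + (-5*x) dy ∧ dz ∧ dw

For a 2-form omega = sum_{i<j} g_{ij} dx_i ∧ dx_j, the exterior derivative is
  d(omega) = sum_{i<j} d(g_{ij}) ∧ dx_i ∧ dx_j = sum_{i<j, k} (∂g_{ij}/∂x_k) dx_k ∧ dx_i ∧ dx_j.
Expand each term, using dx_k ∧ dx_i ∧ dx_j = sgn(permutation) dx_{(a)} ∧ dx_{(b)} ∧ dx_{(c)} with (a < b < c) sorted:
  d(-y*z) includes (∂/∂y)(-y*z) dy = (-z) dy, which multiplied by dx ∧ dw gives (z) dx ∧ dy ∧ dw
  d(-y*z) includes (∂/∂z)(-y*z) dz = (-y) dz, which multiplied by dx ∧ dw gives (y) dx ∧ dz ∧ dw
  d(3*x^2 + 3*x*y - z) includes (∂/∂x)(3*x^2 + 3*x*y - z) dx = (6*x + 3*y) dx, which multiplied by dy ∧ dz gives (6*x + 3*y) dx ∧ dy ∧ dz
  d(-5*x*y) includes (∂/∂x)(-5*x*y) dx = (-5*y) dx, which multiplied by dz ∧ dw gives (-5*y) dx ∧ dz ∧ dw
  d(-5*x*y) includes (∂/∂y)(-5*x*y) dy = (-5*x) dy, which multiplied by dz ∧ dw gives (-5*x) dy ∧ dz ∧ dw
Collecting like 3-forms: d(omega) = (z) dx ∧ dy ∧ dw + (-4*y) dx ∧ dz ∧ dw + (6*x + 3*y) dx ∧ dy ∧ dz + (-5*x) dy ∧ dz ∧ dw.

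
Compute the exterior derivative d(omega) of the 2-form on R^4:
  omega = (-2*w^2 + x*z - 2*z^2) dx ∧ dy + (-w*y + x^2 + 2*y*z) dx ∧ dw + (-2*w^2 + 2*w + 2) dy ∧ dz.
d(omega) = (x - 4*z) dx ∧ dy ∧ dz + (-3*w - 2*z) dx ∧ dy ∧ dw + (-2*y) dx ∧ dz ∧ dw + (2 - 4*w) dy ∧ dz ∧ dw

For a 2-form omega = sum_{i<j} g_{ij} dx_i ∧ dx_j, the exterior derivative is
  d(omega) = sum_{i<j} d(g_{ij}) ∧ dx_i ∧ dx_j = sum_{i<j, k} (∂g_{ij}/∂x_k) dx_k ∧ dx_i ∧ dx_j.
Expand each term, using dx_k ∧ dx_i ∧ dx_j = sgn(permutation) dx_{(a)} ∧ dx_{(b)} ∧ dx_{(c)} with (a < b < c) sorted:
  d(-2*w^2 + x*z - 2*z^2) includes (∂/∂z)(-2*w^2 + x*z - 2*z^2) dz = (x - 4*z) dz, which multiplied by dx ∧ dy gives (x - 4*z) dx ∧ dy ∧ dz
  d(-2*w^2 + x*z - 2*z^2) includes (∂/∂w)(-2*w^2 + x*z - 2*z^2) dw = (-4*w) dw, which multiplied by dx ∧ dy gives (-4*w) dx ∧ dy ∧ dw
  d(-w*y + x^2 + 2*y*z) includes (∂/∂y)(-w*y + x^2 + 2*y*z) dy = (-w + 2*z) dy, which multiplied by dx ∧ dw gives (w - 2*z) dx ∧ dy ∧ dw
  d(-w*y + x^2 + 2*y*z) includes (∂/∂z)(-w*y + x^2 + 2*y*z) dz = (2*y) dz, which multiplied by dx ∧ dw gives (-2*y) dx ∧ dz ∧ dw
  d(-2*w^2 + 2*w + 2) includes (∂/∂w)(-2*w^2 + 2*w + 2) dw = (2 - 4*w) dw, which multiplied by dy ∧ dz gives (2 - 4*w) dy ∧ dz ∧ dw
Collecting like 3-forms: d(omega) = (x - 4*z) dx ∧ dy ∧ dz + (-3*w - 2*z) dx ∧ dy ∧ dw + (-2*y) dx ∧ dz ∧ dw + (2 - 4*w) dy ∧ dz ∧ dw.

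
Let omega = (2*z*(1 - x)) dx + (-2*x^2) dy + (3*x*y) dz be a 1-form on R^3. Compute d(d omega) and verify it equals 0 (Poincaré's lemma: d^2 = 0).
d(d omega) = 0

Step 1: d omega = sum_{i<j} (∂f_j/∂x_i - ∂f_i/∂x_j) dx_i ∧ dx_j:
  coeff of dx ∧ dy: -4*x
  coeff of dx ∧ dz: 2*x + 3*y - 2
  coeff of dy ∧ dz: 3*x
Step 2: Apply d again to each 2-form coefficient. The only possible 3-form in R^3 is dx ∧ dy ∧ dz, with coefficient
  ∂(coeff of dy∧dz)/∂x - ∂(coeff of dx∧dz)/∂y + ∂(coeff of dx∧dy)/∂z
  = ∂/∂x (3*x) - ∂/∂y (2*x + 3*y - 2) + ∂/∂z (-4*x).
Each of these terms simplifies to sums of mixed partials that cancel in pairs. The result is 0 (by equality of mixed partials for smooth functions — Schwarz / Clairaut).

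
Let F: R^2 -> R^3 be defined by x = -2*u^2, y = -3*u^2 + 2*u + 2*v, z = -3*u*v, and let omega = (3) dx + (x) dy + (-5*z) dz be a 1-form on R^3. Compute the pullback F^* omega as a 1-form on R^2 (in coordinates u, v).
F^* omega = (u*(12*u^2 - 4*u - 45*v^2 - 12)) du + (u^2*(-45*v - 4)) dv

Using F^*(f dg) = (f ∘ F) d(g ∘ F), substitute each coordinate x_i by F_i(u, v) in f_i, and replace dx_i by d F_i = (∂F_i/∂u) du + (∂F_i/∂v) dv.
  For the x component: f_1(F) = 3; d F_1 = (-4*u) du + (0) dv
  For the y component: f_2(F) = -2*u^2; d F_2 = (2 - 6*u) du + (2) dv
  For the z component: f_3(F) = 15*u*v; d F_3 = (-3*v) du + (-3*u) dv
Combining and collecting du, dv coefficients:
  coeff of du: u*(12*u^2 - 4*u - 45*v^2 - 12)
  coeff of dv: u^2*(-45*v - 4)
F^* omega = (u*(12*u^2 - 4*u - 45*v^2 - 12)) du + (u^2*(-45*v - 4)) dv.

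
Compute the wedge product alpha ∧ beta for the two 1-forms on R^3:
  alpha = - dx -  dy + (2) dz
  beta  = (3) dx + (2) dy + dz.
alpha ∧ beta = (1) dx ∧ dy + (-7) dx ∧ dz + (-5) dy ∧ dz

Distribute the wedge, using dx_i ∧ dx_j = -dx_j ∧ dx_i and dx_i ∧ dx_i = 0. For each pair (i, j) with i < j, the coefficient of dx_i ∧ dx_j in alpha ∧ beta is (alpha_i * beta_j - alpha_j * beta_i). Collecting: alpha ∧ beta = (1) dx ∧ dy + (-7) dx ∧ dz + (-5) dy ∧ dz.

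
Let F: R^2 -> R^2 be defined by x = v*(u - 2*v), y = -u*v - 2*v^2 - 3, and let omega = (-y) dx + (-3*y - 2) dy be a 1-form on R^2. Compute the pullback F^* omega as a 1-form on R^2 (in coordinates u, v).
F^* omega = (2*v*(-u*v - 2*v^2 - 2)) du + (-2*u^2*v - 20*u*v^2 - 4*u - 32*v^3 - 40*v) dv

Using F^*(f dg) = (f ∘ F) d(g ∘ F), substitute each coordinate x_i by F_i(u, v) in f_i, and replace dx_i by d F_i = (∂F_i/∂u) du + (∂F_i/∂v) dv.
  For the x component: f_1(F) = u*v + 2*v^2 + 3; d F_1 = (v) du + (u - 4*v) dv
  For the y component: f_2(F) = 3*u*v + 6*v^2 + 7; d F_2 = (-v) du + (-u - 4*v) dv
Combining and collecting du, dv coefficients:
  coeff of du: 2*v*(-u*v - 2*v^2 - 2)
  coeff of dv: -2*u^2*v - 20*u*v^2 - 4*u - 32*v^3 - 40*v
F^* omega = (2*v*(-u*v - 2*v^2 - 2)) du + (-2*u^2*v - 20*u*v^2 - 4*u - 32*v^3 - 40*v) dv.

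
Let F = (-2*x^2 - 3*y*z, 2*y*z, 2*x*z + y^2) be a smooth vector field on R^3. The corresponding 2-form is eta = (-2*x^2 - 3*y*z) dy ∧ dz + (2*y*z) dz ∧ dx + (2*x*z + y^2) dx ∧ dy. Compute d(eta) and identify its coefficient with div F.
d(eta) = (-2*x + 2*z) dx ∧ dy ∧ dz; div F = -2*x + 2*z

For a 2-form in R^3 of the form above, applying d gives a 3-form with coefficient ∂P/∂x + ∂Q/∂y + ∂R/∂z:
  ∂P/∂x = -4*x
  ∂Q/∂y = 2*z
  ∂R/∂z = 2*x
Sum = -2*x + 2*z, which is exactly div F.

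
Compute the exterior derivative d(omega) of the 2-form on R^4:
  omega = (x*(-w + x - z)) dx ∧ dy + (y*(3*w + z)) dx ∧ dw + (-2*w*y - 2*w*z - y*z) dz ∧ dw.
d(omega) = (-x) dx ∧ dy ∧ dz + (-3*w - x - z) dx ∧ dy ∧ dw + (-y) dx ∧ dz ∧ dw + (-2*w - z) dy ∧ dz ∧ dw

For a 2-form omega = sum_{i<j} g_{ij} dx_i ∧ dx_j, the exterior derivative is
  d(omega) = sum_{i<j} d(g_{ij}) ∧ dx_i ∧ dx_j = sum_{i<j, k} (∂g_{ij}/∂x_k) dx_k ∧ dx_i ∧ dx_j.
Expand each term, using dx_k ∧ dx_i ∧ dx_j = sgn(permutation) dx_{(a)} ∧ dx_{(b)} ∧ dx_{(c)} with (a < b < c) sorted:
  d(x*(-w + x - z)) includes (∂/∂z)(x*(-w + x - z)) dz = (-x) dz, which multiplied by dx ∧ dy gives (-x) dx ∧ dy ∧ dz
  d(x*(-w + x - z)) includes (∂/∂w)(x*(-w + x - z)) dw = (-x) dw, which multiplied by dx ∧ dy gives (-x) dx ∧ dy ∧ dw
  d(y*(3*w + z)) includes (∂/∂y)(y*(3*w + z)) dy = (3*w + z) dy, which multiplied by dx ∧ dw gives (-3*w - z) dx ∧ dy ∧ dw
  d(y*(3*w + z)) includes (∂/∂z)(y*(3*w + z)) dz = (y) dz, which multiplied by dx ∧ dw gives (-y) dx ∧ dz ∧ dw
  d(-2*w*y - 2*w*z - y*z) includes (∂/∂y)(-2*w*y - 2*w*z - y*z) dy = (-2*w - z) dy, which multiplied by dz ∧ dw gives (-2*w - z) dy ∧ dz ∧ dw
Collecting like 3-forms: d(omega) = (-x) dx ∧ dy ∧ dz + (-3*w - x - z) dx ∧ dy ∧ dw + (-y) dx ∧ dz ∧ dw + (-2*w - z) dy ∧ dz ∧ dw.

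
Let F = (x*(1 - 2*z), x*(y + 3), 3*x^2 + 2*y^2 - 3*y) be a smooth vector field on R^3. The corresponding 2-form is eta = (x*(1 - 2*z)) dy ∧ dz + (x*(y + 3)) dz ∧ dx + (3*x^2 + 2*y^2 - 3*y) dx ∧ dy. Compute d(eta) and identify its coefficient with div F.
d(eta) = (x - 2*z + 1) dx ∧ dy ∧ dz; div F = x - 2*z + 1

For a 2-form in R^3 of the form above, applying d gives a 3-form with coefficient ∂P/∂x + ∂Q/∂y + ∂R/∂z:
  ∂P/∂x = 1 - 2*z
  ∂Q/∂y = x
  ∂R/∂z = 0
Sum = x - 2*z + 1, which is exactly div F.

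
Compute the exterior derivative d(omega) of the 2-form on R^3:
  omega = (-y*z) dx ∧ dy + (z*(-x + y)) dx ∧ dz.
d(omega) = (-y - z) dx ∧ dy ∧ dz

For a 2-form omega = sum_{i<j} g_{ij} dx_i ∧ dx_j, the exterior derivative is
  d(omega) = sum_{i<j} d(g_{ij}) ∧ dx_i ∧ dx_j = sum_{i<j, k} (∂g_{ij}/∂x_k) dx_k ∧ dx_i ∧ dx_j.
Expand each term, using dx_k ∧ dx_i ∧ dx_j = sgn(permutation) dx_{(a)} ∧ dx_{(b)} ∧ dx_{(c)} with (a < b < c) sorted:
  d(-y*z) includes (∂/∂z)(-y*z) dz = (-y) dz, which multiplied by dx ∧ dy gives (-y) dx ∧ dy ∧ dz
  d(z*(-x + y)) includes (∂/∂y)(z*(-x + y)) dy = (z) dy, which multiplied by dx ∧ dz gives (-z) dx ∧ dy ∧ dz
Collecting like 3-forms: d(omega) = (-y - z) dx ∧ dy ∧ dz.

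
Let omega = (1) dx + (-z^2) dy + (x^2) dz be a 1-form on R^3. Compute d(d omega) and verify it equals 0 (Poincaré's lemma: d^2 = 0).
d(d omega) = 0

Step 1: d omega = sum_{i<j} (∂f_j/∂x_i - ∂f_i/∂x_j) dx_i ∧ dx_j:
  coeff of dx ∧ dy: 0
  coeff of dx ∧ dz: 2*x
  coeff of dy ∧ dz: 2*z
Step 2: Apply d again to each 2-form coefficient. The only possible 3-form in R^3 is dx ∧ dy ∧ dz, with coefficient
  ∂(coeff of dy∧dz)/∂x - ∂(coeff of dx∧dz)/∂y + ∂(coeff of dx∧dy)/∂z
  = ∂/∂x (2*z) - ∂/∂y (2*x) + ∂/∂z (0).
Each of these terms simplifies to sums of mixed partials that cancel in pairs. The result is 0 (by equality of mixed partials for smooth functions — Schwarz / Clairaut).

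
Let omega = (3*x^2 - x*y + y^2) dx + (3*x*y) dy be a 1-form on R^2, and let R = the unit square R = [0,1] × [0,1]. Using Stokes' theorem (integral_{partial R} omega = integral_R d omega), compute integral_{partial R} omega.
integral_(partial R) omega = 1

Stokes: integral_partial_R omega = integral_R d omega with d omega = (∂Q/∂x - ∂P/∂y) dx ∧ dy.
  ∂Q/∂x = 3*y
  ∂P/∂y = -x + 2*y
  integrand = ∂Q/∂x - ∂P/∂y = x + y.
Integrating over R: integral_0^1 integral_0^1 (x + y) dx dy = 1.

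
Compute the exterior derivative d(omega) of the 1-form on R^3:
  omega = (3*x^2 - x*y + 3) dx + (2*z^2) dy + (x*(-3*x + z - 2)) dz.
d(omega) = (x) dx ∧ dy + (-6*x + z - 2) dx ∧ dz + (-4*z) dy ∧ dz

For a 1-form omega = sum_i f_i dx_i, the exterior derivative is
  d(omega) = sum_{i < j} (∂f_j/∂x_i - ∂f_i/∂x_j) dx_i ∧ dx_j.
  coefficient of dx ∧ dy: ∂f_2/∂x - ∂f_1/∂y = ∂(2*z^2)/∂x - ∂(3*x^2 - x*y + 3)/∂y = x
  coefficient of dx ∧ dz: ∂f_3/∂x - ∂f_1/∂z = ∂(x*(-3*x + z - 2))/∂x - ∂(3*x^2 - x*y + 3)/∂z = -6*x + z - 2
  coefficient of dy ∧ dz: ∂f_3/∂y - ∂f_2/∂z = ∂(x*(-3*x + z - 2))/∂y - ∂(2*z^2)/∂z = -4*z
Assembling: d(omega) = (x) dx ∧ dy + (-6*x + z - 2) dx ∧ dz + (-4*z) dy ∧ dz.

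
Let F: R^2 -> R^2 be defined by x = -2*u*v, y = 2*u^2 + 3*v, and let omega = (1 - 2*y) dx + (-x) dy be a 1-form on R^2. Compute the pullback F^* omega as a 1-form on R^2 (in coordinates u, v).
F^* omega = (2*v*(8*u^2 + 6*v - 1)) du + (2*u*(4*u^2 + 9*v - 1)) dv

Using F^*(f dg) = (f ∘ F) d(g ∘ F), substitute each coordinate x_i by F_i(u, v) in f_i, and replace dx_i by d F_i = (∂F_i/∂u) du + (∂F_i/∂v) dv.
  For the x component: f_1(F) = -4*u^2 - 6*v + 1; d F_1 = (-2*v) du + (-2*u) dv
  For the y component: f_2(F) = 2*u*v; d F_2 = (4*u) du + (3) dv
Combining and collecting du, dv coefficients:
  coeff of du: 2*v*(8*u^2 + 6*v - 1)
  coeff of dv: 2*u*(4*u^2 + 9*v - 1)
F^* omega = (2*v*(8*u^2 + 6*v - 1)) du + (2*u*(4*u^2 + 9*v - 1)) dv.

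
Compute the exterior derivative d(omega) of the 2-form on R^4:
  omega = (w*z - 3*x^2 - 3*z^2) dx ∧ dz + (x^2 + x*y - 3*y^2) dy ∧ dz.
d(omega) = (z) dx ∧ dz ∧ dw + (2*x + y) dx ∧ dy ∧ dz

For a 2-form omega = sum_{i<j} g_{ij} dx_i ∧ dx_j, the exterior derivative is
  d(omega) = sum_{i<j} d(g_{ij}) ∧ dx_i ∧ dx_j = sum_{i<j, k} (∂g_{ij}/∂x_k) dx_k ∧ dx_i ∧ dx_j.
Expand each term, using dx_k ∧ dx_i ∧ dx_j = sgn(permutation) dx_{(a)} ∧ dx_{(b)} ∧ dx_{(c)} with (a < b < c) sorted:
  d(w*z - 3*x^2 - 3*z^2) includes (∂/∂w)(w*z - 3*x^2 - 3*z^2) dw = (z) dw, which multiplied by dx ∧ dz gives (z) dx ∧ dz ∧ dw
  d(x^2 + x*y - 3*y^2) includes (∂/∂x)(x^2 + x*y - 3*y^2) dx = (2*x + y) dx, which multiplied by dy ∧ dz gives (2*x + y) dx ∧ dy ∧ dz
Collecting like 3-forms: d(omega) = (z) dx ∧ dz ∧ dw + (2*x + y) dx ∧ dy ∧ dz.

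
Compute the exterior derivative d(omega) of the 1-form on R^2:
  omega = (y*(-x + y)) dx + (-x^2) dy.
d(omega) = (-x - 2*y) dx ∧ dy

For a 1-form omega = sum_i f_i dx_i, the exterior derivative is
  d(omega) = sum_{i < j} (∂f_j/∂x_i - ∂f_i/∂x_j) dx_i ∧ dx_j.
  coefficient of dx ∧ dy: ∂f_2/∂x - ∂f_1/∂y = ∂(-x^2)/∂x - ∂(y*(-x + y))/∂y = -x - 2*y
Assembling: d(omega) = (-x - 2*y) dx ∧ dy.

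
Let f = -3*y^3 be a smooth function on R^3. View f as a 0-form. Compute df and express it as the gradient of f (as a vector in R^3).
df = (0) dx + (-9*y^2) dy + (0) dz; grad f = (0, -9*y^2, 0)

For a 0-form f, d f = (∂f/∂x) dx + (∂f/∂y) dy + (∂f/∂z) dz. The components of the vector representation are exactly the entries of grad f in Cartesian coordinates:
  ∂f/∂x = 0
  ∂f/∂y = -9*y^2
  ∂f/∂z = 0.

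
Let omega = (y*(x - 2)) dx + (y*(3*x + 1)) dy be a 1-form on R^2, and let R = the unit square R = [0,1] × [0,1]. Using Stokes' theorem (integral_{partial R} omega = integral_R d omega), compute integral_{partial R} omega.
integral_(partial R) omega = 3

Stokes: integral_partial_R omega = integral_R d omega with d omega = (∂Q/∂x - ∂P/∂y) dx ∧ dy.
  ∂Q/∂x = 3*y
  ∂P/∂y = x - 2
  integrand = ∂Q/∂x - ∂P/∂y = -x + 3*y + 2.
Integrating over R: integral_0^1 integral_0^1 (-x + 3*y + 2) dx dy = 3.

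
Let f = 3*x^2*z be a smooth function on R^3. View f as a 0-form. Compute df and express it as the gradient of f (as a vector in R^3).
df = (6*x*z) dx + (0) dy + (3*x^2) dz; grad f = (6*x*z, 0, 3*x^2)

For a 0-form f, d f = (∂f/∂x) dx + (∂f/∂y) dy + (∂f/∂z) dz. The components of the vector representation are exactly the entries of grad f in Cartesian coordinates:
  ∂f/∂x = 6*x*z
  ∂f/∂y = 0
  ∂f/∂z = 3*x^2.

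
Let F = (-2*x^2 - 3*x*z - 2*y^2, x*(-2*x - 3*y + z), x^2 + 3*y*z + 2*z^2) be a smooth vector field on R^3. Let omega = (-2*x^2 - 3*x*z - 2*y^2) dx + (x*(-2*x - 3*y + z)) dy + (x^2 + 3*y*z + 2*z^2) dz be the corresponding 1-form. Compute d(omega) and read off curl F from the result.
d(omega) = (-x + 3*z) dy ∧ dz + (-5*x) dz ∧ dx + (-4*x + y + z) dx ∧ dy; curl F = (-x + 3*z, -5*x, -4*x + y + z)

d omega = sum_{i<j} (∂f_j/∂x_i - ∂f_i/∂x_j) dx_i ∧ dx_j. Under the identification (dy ∧ dz, dz ∧ dx, dx ∧ dy) ↔ (e_x, e_y, e_z), the coefficients are exactly the components of curl F. Compute:
  ∂R/∂y - ∂Q/∂z = (3*z) - (x) = -x + 3*z
  ∂P/∂z - ∂R/∂x = (-3*x) - (2*x) = -5*x
  ∂Q/∂x - ∂P/∂y = (-4*x - 3*y + z) - (-4*y) = -4*x + y + z.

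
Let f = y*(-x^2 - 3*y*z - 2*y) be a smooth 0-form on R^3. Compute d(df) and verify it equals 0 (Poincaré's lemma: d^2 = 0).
d(df) = 0

Step 1: df = sum_i (∂f/∂x_i) dx_i = (-2*x*y) dx + (-x^2 - 6*y*z - 4*y) dy + (-3*y^2) dz.
Step 2: Apply d again. Using the 1-form formula, the coefficient of dx ∧ dy in d(df) is ∂^2 f/∂x ∂y - ∂^2 f/∂y ∂x = (-2*x) - (-2*x) = 0 (equality of mixed partials for smooth f).
Similarly for dx ∧ dz and dy ∧ dz — all coefficients vanish. So d(df) = 0.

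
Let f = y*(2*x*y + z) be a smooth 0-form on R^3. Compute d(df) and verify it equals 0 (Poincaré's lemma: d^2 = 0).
d(df) = 0

Step 1: df = sum_i (∂f/∂x_i) dx_i = (2*y^2) dx + (4*x*y + z) dy + (y) dz.
Step 2: Apply d again. Using the 1-form formula, the coefficient of dx ∧ dy in d(df) is ∂^2 f/∂x ∂y - ∂^2 f/∂y ∂x = (4*y) - (4*y) = 0 (equality of mixed partials for smooth f).
Similarly for dx ∧ dz and dy ∧ dz — all coefficients vanish. So d(df) = 0.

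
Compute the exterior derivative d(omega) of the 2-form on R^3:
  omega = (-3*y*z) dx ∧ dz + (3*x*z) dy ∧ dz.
d(omega) = (6*z) dx ∧ dy ∧ dz

For a 2-form omega = sum_{i<j} g_{ij} dx_i ∧ dx_j, the exterior derivative is
  d(omega) = sum_{i<j} d(g_{ij}) ∧ dx_i ∧ dx_j = sum_{i<j, k} (∂g_{ij}/∂x_k) dx_k ∧ dx_i ∧ dx_j.
Expand each term, using dx_k ∧ dx_i ∧ dx_j = sgn(permutation) dx_{(a)} ∧ dx_{(b)} ∧ dx_{(c)} with (a < b < c) sorted:
  d(-3*y*z) includes (∂/∂y)(-3*y*z) dy = (-3*z) dy, which multiplied by dx ∧ dz gives (3*z) dx ∧ dy ∧ dz
  d(3*x*z) includes (∂/∂x)(3*x*z) dx = (3*z) dx, which multiplied by dy ∧ dz gives (3*z) dx ∧ dy ∧ dz
Collecting like 3-forms: d(omega) = (6*z) dx ∧ dy ∧ dz.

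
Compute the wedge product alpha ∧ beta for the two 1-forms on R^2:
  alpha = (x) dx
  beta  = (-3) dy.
alpha ∧ beta = (-3*x) dx ∧ dy

Distribute the wedge, using dx_i ∧ dx_j = -dx_j ∧ dx_i and dx_i ∧ dx_i = 0. For each pair (i, j) with i < j, the coefficient of dx_i ∧ dx_j in alpha ∧ beta is (alpha_i * beta_j - alpha_j * beta_i). Collecting: alpha ∧ beta = (-3*x) dx ∧ dy.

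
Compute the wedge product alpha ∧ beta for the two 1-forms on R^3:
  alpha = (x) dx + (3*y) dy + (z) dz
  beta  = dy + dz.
alpha ∧ beta = (x) dx ∧ dy + (x) dx ∧ dz + (3*y - z) dy ∧ dz

Distribute the wedge, using dx_i ∧ dx_j = -dx_j ∧ dx_i and dx_i ∧ dx_i = 0. For each pair (i, j) with i < j, the coefficient of dx_i ∧ dx_j in alpha ∧ beta is (alpha_i * beta_j - alpha_j * beta_i). Collecting: alpha ∧ beta = (x) dx ∧ dy + (x) dx ∧ dz + (3*y - z) dy ∧ dz.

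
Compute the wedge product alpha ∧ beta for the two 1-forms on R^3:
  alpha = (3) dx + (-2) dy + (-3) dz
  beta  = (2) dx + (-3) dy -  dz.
alpha ∧ beta = (-5) dx ∧ dy + (3) dx ∧ dz + (-7) dy ∧ dz

Distribute the wedge, using dx_i ∧ dx_j = -dx_j ∧ dx_i and dx_i ∧ dx_i = 0. For each pair (i, j) with i < j, the coefficient of dx_i ∧ dx_j in alpha ∧ beta is (alpha_i * beta_j - alpha_j * beta_i). Collecting: alpha ∧ beta = (-5) dx ∧ dy + (3) dx ∧ dz + (-7) dy ∧ dz.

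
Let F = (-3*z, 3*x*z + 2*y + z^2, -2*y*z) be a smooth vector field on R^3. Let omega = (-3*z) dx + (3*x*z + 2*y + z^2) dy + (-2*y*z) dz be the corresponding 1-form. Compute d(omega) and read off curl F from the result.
d(omega) = (-3*x - 4*z) dy ∧ dz + (-3) dz ∧ dx + (3*z) dx ∧ dy; curl F = (-3*x - 4*z, -3, 3*z)

d omega = sum_{i<j} (∂f_j/∂x_i - ∂f_i/∂x_j) dx_i ∧ dx_j. Under the identification (dy ∧ dz, dz ∧ dx, dx ∧ dy) ↔ (e_x, e_y, e_z), the coefficients are exactly the components of curl F. Compute:
  ∂R/∂y - ∂Q/∂z = (-2*z) - (3*x + 2*z) = -3*x - 4*z
  ∂P/∂z - ∂R/∂x = (-3) - (0) = -3
  ∂Q/∂x - ∂P/∂y = (3*z) - (0) = 3*z.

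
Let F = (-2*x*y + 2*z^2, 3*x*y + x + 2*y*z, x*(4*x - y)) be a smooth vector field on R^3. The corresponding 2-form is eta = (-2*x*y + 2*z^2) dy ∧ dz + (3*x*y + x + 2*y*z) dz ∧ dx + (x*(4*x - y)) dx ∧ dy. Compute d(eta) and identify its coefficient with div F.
d(eta) = (3*x - 2*y + 2*z) dx ∧ dy ∧ dz; div F = 3*x - 2*y + 2*z

For a 2-form in R^3 of the form above, applying d gives a 3-form with coefficient ∂P/∂x + ∂Q/∂y + ∂R/∂z:
  ∂P/∂x = -2*y
  ∂Q/∂y = 3*x + 2*z
  ∂R/∂z = 0
Sum = 3*x - 2*y + 2*z, which is exactly div F.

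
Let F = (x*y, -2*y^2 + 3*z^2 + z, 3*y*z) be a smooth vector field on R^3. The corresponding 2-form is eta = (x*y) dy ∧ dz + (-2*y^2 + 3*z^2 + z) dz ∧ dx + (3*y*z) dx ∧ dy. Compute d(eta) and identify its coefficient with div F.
d(eta) = (0) dx ∧ dy ∧ dz; div F = 0

For a 2-form in R^3 of the form above, applying d gives a 3-form with coefficient ∂P/∂x + ∂Q/∂y + ∂R/∂z:
  ∂P/∂x = y
  ∂Q/∂y = -4*y
  ∂R/∂z = 3*y
Sum = 0, which is exactly div F.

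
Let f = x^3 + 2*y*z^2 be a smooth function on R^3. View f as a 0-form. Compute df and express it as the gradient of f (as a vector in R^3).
df = (3*x^2) dx + (2*z^2) dy + (4*y*z) dz; grad f = (3*x^2, 2*z^2, 4*y*z)

For a 0-form f, d f = (∂f/∂x) dx + (∂f/∂y) dy + (∂f/∂z) dz. The components of the vector representation are exactly the entries of grad f in Cartesian coordinates:
  ∂f/∂x = 3*x^2
  ∂f/∂y = 2*z^2
  ∂f/∂z = 4*y*z.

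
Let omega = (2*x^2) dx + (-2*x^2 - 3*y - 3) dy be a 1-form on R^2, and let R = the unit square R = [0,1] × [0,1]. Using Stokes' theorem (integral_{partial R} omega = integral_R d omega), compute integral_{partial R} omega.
integral_(partial R) omega = -2

Stokes: integral_partial_R omega = integral_R d omega with d omega = (∂Q/∂x - ∂P/∂y) dx ∧ dy.
  ∂Q/∂x = -4*x
  ∂P/∂y = 0
  integrand = ∂Q/∂x - ∂P/∂y = -4*x.
Integrating over R: integral_0^1 integral_0^1 (-4*x) dx dy = -2.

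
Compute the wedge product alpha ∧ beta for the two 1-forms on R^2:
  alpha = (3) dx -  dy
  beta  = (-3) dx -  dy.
alpha ∧ beta = (-6) dx ∧ dy

Distribute the wedge, using dx_i ∧ dx_j = -dx_j ∧ dx_i and dx_i ∧ dx_i = 0. For each pair (i, j) with i < j, the coefficient of dx_i ∧ dx_j in alpha ∧ beta is (alpha_i * beta_j - alpha_j * beta_i). Collecting: alpha ∧ beta = (-6) dx ∧ dy.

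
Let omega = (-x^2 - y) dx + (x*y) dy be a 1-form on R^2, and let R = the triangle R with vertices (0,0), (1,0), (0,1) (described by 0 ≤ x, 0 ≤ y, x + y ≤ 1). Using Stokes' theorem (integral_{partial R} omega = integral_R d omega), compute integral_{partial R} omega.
integral_(partial R) omega = 2/3

Stokes: integral_partial_R omega = integral_R d omega with d omega = (∂Q/∂x - ∂P/∂y) dx ∧ dy.
  ∂Q/∂x = y
  ∂P/∂y = -1
  integrand = ∂Q/∂x - ∂P/∂y = y + 1.
Integrating over R: integral_0^1 integral_0^{1-x} (y + 1) dy dx = 2/3.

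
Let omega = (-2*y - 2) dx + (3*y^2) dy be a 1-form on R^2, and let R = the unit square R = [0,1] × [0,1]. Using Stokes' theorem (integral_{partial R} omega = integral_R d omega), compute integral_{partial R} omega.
integral_(partial R) omega = 2

Stokes: integral_partial_R omega = integral_R d omega with d omega = (∂Q/∂x - ∂P/∂y) dx ∧ dy.
  ∂Q/∂x = 0
  ∂P/∂y = -2
  integrand = ∂Q/∂x - ∂P/∂y = 2.
Integrating over R: integral_0^1 integral_0^1 (2) dx dy = 2.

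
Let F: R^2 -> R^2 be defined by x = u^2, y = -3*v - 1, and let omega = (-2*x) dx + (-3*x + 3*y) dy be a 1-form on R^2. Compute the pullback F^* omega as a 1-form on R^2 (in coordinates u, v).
F^* omega = (-4*u^3) du + (9*u^2 + 27*v + 9) dv

Using F^*(f dg) = (f ∘ F) d(g ∘ F), substitute each coordinate x_i by F_i(u, v) in f_i, and replace dx_i by d F_i = (∂F_i/∂u) du + (∂F_i/∂v) dv.
  For the x component: f_1(F) = -2*u^2; d F_1 = (2*u) du + (0) dv
  For the y component: f_2(F) = -3*u^2 - 9*v - 3; d F_2 = (0) du + (-3) dv
Combining and collecting du, dv coefficients:
  coeff of du: -4*u^3
  coeff of dv: 9*u^2 + 27*v + 9
F^* omega = (-4*u^3) du + (9*u^2 + 27*v + 9) dv.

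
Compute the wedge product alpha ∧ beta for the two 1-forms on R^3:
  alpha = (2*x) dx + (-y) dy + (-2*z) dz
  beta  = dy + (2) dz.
alpha ∧ beta = (2*x) dx ∧ dy + (4*x) dx ∧ dz + (-2*y + 2*z) dy ∧ dz

Distribute the wedge, using dx_i ∧ dx_j = -dx_j ∧ dx_i and dx_i ∧ dx_i = 0. For each pair (i, j) with i < j, the coefficient of dx_i ∧ dx_j in alpha ∧ beta is (alpha_i * beta_j - alpha_j * beta_i). Collecting: alpha ∧ beta = (2*x) dx ∧ dy + (4*x) dx ∧ dz + (-2*y + 2*z) dy ∧ dz.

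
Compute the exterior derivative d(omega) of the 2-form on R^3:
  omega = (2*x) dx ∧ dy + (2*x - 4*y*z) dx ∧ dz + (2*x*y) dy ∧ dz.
d(omega) = (2*y + 4*z) dx ∧ dy ∧ dz

For a 2-form omega = sum_{i<j} g_{ij} dx_i ∧ dx_j, the exterior derivative is
  d(omega) = sum_{i<j} d(g_{ij}) ∧ dx_i ∧ dx_j = sum_{i<j, k} (∂g_{ij}/∂x_k) dx_k ∧ dx_i ∧ dx_j.
Expand each term, using dx_k ∧ dx_i ∧ dx_j = sgn(permutation) dx_{(a)} ∧ dx_{(b)} ∧ dx_{(c)} with (a < b < c) sorted:
  d(2*x - 4*y*z) includes (∂/∂y)(2*x - 4*y*z) dy = (-4*z) dy, which multiplied by dx ∧ dz gives (4*z) dx ∧ dy ∧ dz
  d(2*x*y) includes (∂/∂x)(2*x*y) dx = (2*y) dx, which multiplied by dy ∧ dz gives (2*y) dx ∧ dy ∧ dz
Collecting like 3-forms: d(omega) = (2*y + 4*z) dx ∧ dy ∧ dz.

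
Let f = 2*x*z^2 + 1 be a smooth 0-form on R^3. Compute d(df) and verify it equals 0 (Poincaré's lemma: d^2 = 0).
d(df) = 0

Step 1: df = sum_i (∂f/∂x_i) dx_i = (2*z^2) dx + (0) dy + (4*x*z) dz.
Step 2: Apply d again. Using the 1-form formula, the coefficient of dx ∧ dy in d(df) is ∂^2 f/∂x ∂y - ∂^2 f/∂y ∂x = (0) - (0) = 0 (equality of mixed partials for smooth f).
Similarly for dx ∧ dz and dy ∧ dz — all coefficients vanish. So d(df) = 0.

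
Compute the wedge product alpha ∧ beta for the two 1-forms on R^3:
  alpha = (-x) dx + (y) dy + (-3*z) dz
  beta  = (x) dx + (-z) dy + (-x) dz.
alpha ∧ beta = (x*(-y + z)) dx ∧ dy + (x*(x + 3*z)) dx ∧ dz + (-x*y - 3*z^2) dy ∧ dz

Distribute the wedge, using dx_i ∧ dx_j = -dx_j ∧ dx_i and dx_i ∧ dx_i = 0. For each pair (i, j) with i < j, the coefficient of dx_i ∧ dx_j in alpha ∧ beta is (alpha_i * beta_j - alpha_j * beta_i). Collecting: alpha ∧ beta = (x*(-y + z)) dx ∧ dy + (x*(x + 3*z)) dx ∧ dz + (-x*y - 3*z^2) dy ∧ dz.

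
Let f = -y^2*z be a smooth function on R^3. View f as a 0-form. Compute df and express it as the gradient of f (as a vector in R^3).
df = (0) dx + (-2*y*z) dy + (-y^2) dz; grad f = (0, -2*y*z, -y^2)

For a 0-form f, d f = (∂f/∂x) dx + (∂f/∂y) dy + (∂f/∂z) dz. The components of the vector representation are exactly the entries of grad f in Cartesian coordinates:
  ∂f/∂x = 0
  ∂f/∂y = -2*y*z
  ∂f/∂z = -y^2.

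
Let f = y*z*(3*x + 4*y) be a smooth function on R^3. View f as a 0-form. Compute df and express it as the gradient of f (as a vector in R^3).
df = (3*y*z) dx + (z*(3*x + 8*y)) dy + (y*(3*x + 4*y)) dz; grad f = (3*y*z, z*(3*x + 8*y), y*(3*x + 4*y))

For a 0-form f, d f = (∂f/∂x) dx + (∂f/∂y) dy + (∂f/∂z) dz. The components of the vector representation are exactly the entries of grad f in Cartesian coordinates:
  ∂f/∂x = 3*y*z
  ∂f/∂y = z*(3*x + 8*y)
  ∂f/∂z = y*(3*x + 4*y).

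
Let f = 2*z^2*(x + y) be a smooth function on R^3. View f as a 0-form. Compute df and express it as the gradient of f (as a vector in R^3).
df = (2*z^2) dx + (2*z^2) dy + (4*z*(x + y)) dz; grad f = (2*z^2, 2*z^2, 4*z*(x + y))

For a 0-form f, d f = (∂f/∂x) dx + (∂f/∂y) dy + (∂f/∂z) dz. The components of the vector representation are exactly the entries of grad f in Cartesian coordinates:
  ∂f/∂x = 2*z^2
  ∂f/∂y = 2*z^2
  ∂f/∂z = 4*z*(x + y).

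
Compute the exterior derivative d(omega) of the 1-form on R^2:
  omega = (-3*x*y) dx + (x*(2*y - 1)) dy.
d(omega) = (3*x + 2*y - 1) dx ∧ dy

For a 1-form omega = sum_i f_i dx_i, the exterior derivative is
  d(omega) = sum_{i < j} (∂f_j/∂x_i - ∂f_i/∂x_j) dx_i ∧ dx_j.
  coefficient of dx ∧ dy: ∂f_2/∂x - ∂f_1/∂y = ∂(x*(2*y - 1))/∂x - ∂(-3*x*y)/∂y = 3*x + 2*y - 1
Assembling: d(omega) = (3*x + 2*y - 1) dx ∧ dy.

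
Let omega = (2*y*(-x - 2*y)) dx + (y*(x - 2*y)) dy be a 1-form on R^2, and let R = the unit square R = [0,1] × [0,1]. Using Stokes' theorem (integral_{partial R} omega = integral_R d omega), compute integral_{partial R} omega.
integral_(partial R) omega = 11/2

Stokes: integral_partial_R omega = integral_R d omega with d omega = (∂Q/∂x - ∂P/∂y) dx ∧ dy.
  ∂Q/∂x = y
  ∂P/∂y = -2*x - 8*y
  integrand = ∂Q/∂x - ∂P/∂y = 2*x + 9*y.
Integrating over R: integral_0^1 integral_0^1 (2*x + 9*y) dx dy = 11/2.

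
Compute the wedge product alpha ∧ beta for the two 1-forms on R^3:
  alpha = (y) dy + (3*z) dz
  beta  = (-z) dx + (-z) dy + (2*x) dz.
alpha ∧ beta = (y*z) dx ∧ dy + (2*x*y + 3*z^2) dy ∧ dz + (3*z^2) dx ∧ dz

Distribute the wedge, using dx_i ∧ dx_j = -dx_j ∧ dx_i and dx_i ∧ dx_i = 0. For each pair (i, j) with i < j, the coefficient of dx_i ∧ dx_j in alpha ∧ beta is (alpha_i * beta_j - alpha_j * beta_i). Collecting: alpha ∧ beta = (y*z) dx ∧ dy + (2*x*y + 3*z^2) dy ∧ dz + (3*z^2) dx ∧ dz.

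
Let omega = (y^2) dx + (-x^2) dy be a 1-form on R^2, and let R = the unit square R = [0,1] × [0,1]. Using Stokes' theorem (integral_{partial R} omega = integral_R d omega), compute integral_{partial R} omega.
integral_(partial R) omega = -2

Stokes: integral_partial_R omega = integral_R d omega with d omega = (∂Q/∂x - ∂P/∂y) dx ∧ dy.
  ∂Q/∂x = -2*x
  ∂P/∂y = 2*y
  integrand = ∂Q/∂x - ∂P/∂y = -2*x - 2*y.
Integrating over R: integral_0^1 integral_0^1 (-2*x - 2*y) dx dy = -2.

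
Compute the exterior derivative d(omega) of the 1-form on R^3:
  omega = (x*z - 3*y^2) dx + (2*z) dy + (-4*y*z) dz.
d(omega) = (6*y) dx ∧ dy + (-x) dx ∧ dz + (-4*z - 2) dy ∧ dz

For a 1-form omega = sum_i f_i dx_i, the exterior derivative is
  d(omega) = sum_{i < j} (∂f_j/∂x_i - ∂f_i/∂x_j) dx_i ∧ dx_j.
  coefficient of dx ∧ dy: ∂f_2/∂x - ∂f_1/∂y = ∂(2*z)/∂x - ∂(x*z - 3*y^2)/∂y = 6*y
  coefficient of dx ∧ dz: ∂f_3/∂x - ∂f_1/∂z = ∂(-4*y*z)/∂x - ∂(x*z - 3*y^2)/∂z = -x
  coefficient of dy ∧ dz: ∂f_3/∂y - ∂f_2/∂z = ∂(-4*y*z)/∂y - ∂(2*z)/∂z = -4*z - 2
Assembling: d(omega) = (6*y) dx ∧ dy + (-x) dx ∧ dz + (-4*z - 2) dy ∧ dz.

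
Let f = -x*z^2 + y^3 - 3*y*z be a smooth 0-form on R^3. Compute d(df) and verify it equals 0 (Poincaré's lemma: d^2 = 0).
d(df) = 0

Step 1: df = sum_i (∂f/∂x_i) dx_i = (-z^2) dx + (3*y^2 - 3*z) dy + (-2*x*z - 3*y) dz.
Step 2: Apply d again. Using the 1-form formula, the coefficient of dx ∧ dy in d(df) is ∂^2 f/∂x ∂y - ∂^2 f/∂y ∂x = (0) - (0) = 0 (equality of mixed partials for smooth f).
Similarly for dx ∧ dz and dy ∧ dz — all coefficients vanish. So d(df) = 0.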